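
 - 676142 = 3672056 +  - 4348198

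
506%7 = 2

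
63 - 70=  - 7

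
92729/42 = 2207  +  5/6= 2207.83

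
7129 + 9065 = 16194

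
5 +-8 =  - 3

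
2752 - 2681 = 71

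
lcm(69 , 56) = 3864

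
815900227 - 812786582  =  3113645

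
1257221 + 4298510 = 5555731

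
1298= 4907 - 3609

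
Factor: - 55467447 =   -  3^1*7^1*17^1 * 155371^1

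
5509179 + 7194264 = 12703443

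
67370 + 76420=143790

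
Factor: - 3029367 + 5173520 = 11^1 * 421^1 * 463^1  =  2144153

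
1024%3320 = 1024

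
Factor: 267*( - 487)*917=  -  3^1*7^1*89^1*131^1*487^1 = - 119236593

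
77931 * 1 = 77931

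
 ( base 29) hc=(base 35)EF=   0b111111001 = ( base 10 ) 505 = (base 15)23a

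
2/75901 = 2/75901=0.00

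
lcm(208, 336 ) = 4368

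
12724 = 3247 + 9477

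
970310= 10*97031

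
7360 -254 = 7106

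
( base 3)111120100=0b10011010100011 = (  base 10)9891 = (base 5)304031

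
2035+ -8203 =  - 6168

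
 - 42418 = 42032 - 84450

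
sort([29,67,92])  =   [ 29,67,92 ] 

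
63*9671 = 609273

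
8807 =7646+1161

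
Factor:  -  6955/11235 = -13/21= - 3^( - 1)*7^ ( - 1 )*13^1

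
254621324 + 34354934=288976258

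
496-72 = 424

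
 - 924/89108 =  - 1 + 22046/22277 = - 0.01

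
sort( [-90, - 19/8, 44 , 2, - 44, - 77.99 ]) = [ - 90, - 77.99, - 44, - 19/8,  2,  44]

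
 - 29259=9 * ( - 3251)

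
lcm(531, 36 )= 2124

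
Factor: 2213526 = 2^1 * 3^1*7^2*7529^1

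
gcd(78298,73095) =11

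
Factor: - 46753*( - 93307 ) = 7^1*  6679^1*93307^1 = 4362382171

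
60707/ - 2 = -30354 + 1/2= - 30353.50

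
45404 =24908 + 20496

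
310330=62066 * 5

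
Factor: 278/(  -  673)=- 2^1 * 139^1*673^ ( - 1) 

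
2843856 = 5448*522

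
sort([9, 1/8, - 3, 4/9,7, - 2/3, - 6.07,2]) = [ - 6.07,-3, -2/3,1/8, 4/9,  2,7,9]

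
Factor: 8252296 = 2^3*  13^1 * 79349^1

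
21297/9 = 2366 + 1/3 = 2366.33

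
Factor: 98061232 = 2^4*457^1*13411^1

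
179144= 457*392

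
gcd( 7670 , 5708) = 2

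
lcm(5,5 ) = 5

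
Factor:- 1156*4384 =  - 5067904 = - 2^7*17^2*137^1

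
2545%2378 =167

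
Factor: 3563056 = 2^4*7^1*29^1 * 1097^1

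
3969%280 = 49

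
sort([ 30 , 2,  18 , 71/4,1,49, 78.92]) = [ 1,  2,71/4,18, 30, 49, 78.92]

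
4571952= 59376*77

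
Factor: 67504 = 2^4*4219^1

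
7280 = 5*1456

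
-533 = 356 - 889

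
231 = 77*3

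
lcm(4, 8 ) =8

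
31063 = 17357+13706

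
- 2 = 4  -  6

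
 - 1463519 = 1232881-2696400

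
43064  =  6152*7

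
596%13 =11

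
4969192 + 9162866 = 14132058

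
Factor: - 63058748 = -2^2*79^1 *431^1*463^1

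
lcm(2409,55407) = 55407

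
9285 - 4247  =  5038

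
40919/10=4091 + 9/10= 4091.90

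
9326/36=259+1/18=259.06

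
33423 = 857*39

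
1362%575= 212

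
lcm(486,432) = 3888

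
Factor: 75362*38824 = 2925854288= 2^4 *7^2 * 23^1*211^1* 769^1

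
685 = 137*5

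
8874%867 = 204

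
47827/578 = 82 + 431/578 = 82.75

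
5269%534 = 463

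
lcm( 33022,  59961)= 2278518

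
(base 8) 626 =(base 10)406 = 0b110010110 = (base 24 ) gm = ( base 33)ca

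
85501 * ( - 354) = -30267354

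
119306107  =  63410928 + 55895179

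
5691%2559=573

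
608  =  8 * 76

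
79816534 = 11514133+68302401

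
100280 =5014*20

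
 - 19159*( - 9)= 172431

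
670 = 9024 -8354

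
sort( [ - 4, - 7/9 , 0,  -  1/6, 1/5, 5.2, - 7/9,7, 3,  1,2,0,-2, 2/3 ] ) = [ - 4 , - 2, - 7/9,  -  7/9, - 1/6,  0,0,1/5,2/3, 1, 2,3,5.2, 7] 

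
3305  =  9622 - 6317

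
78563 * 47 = 3692461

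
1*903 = 903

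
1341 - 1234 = 107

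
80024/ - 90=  - 40012/45  =  -  889.16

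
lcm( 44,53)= 2332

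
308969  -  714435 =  -405466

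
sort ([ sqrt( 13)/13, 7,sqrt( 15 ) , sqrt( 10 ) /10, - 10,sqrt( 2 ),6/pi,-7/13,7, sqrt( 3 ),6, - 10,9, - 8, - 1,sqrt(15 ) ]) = [ - 10, - 10,  -  8, - 1,-7/13,sqrt(13)/13,sqrt(10) /10,sqrt(2 ), sqrt(3 ), 6/pi,sqrt( 15 ),sqrt ( 15 ),6,7,7,9 ]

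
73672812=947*77796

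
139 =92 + 47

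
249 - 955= -706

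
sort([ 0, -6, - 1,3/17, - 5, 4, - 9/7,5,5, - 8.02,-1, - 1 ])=[ - 8.02, - 6, - 5, - 9/7, - 1 , - 1, - 1,0, 3/17, 4, 5, 5]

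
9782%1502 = 770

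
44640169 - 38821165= 5819004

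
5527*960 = 5305920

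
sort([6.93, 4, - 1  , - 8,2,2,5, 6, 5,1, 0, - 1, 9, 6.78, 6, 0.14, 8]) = [ - 8, -1,-1, 0, 0.14 , 1,2, 2, 4, 5 , 5, 6, 6, 6.78, 6.93, 8,  9]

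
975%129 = 72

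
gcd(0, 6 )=6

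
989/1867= 989/1867 = 0.53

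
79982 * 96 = 7678272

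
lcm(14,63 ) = 126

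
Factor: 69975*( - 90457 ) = - 6329728575 = -3^2*5^2*17^2 *311^1*313^1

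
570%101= 65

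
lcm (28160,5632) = 28160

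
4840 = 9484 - 4644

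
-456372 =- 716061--259689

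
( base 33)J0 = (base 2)1001110011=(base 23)146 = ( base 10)627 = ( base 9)766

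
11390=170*67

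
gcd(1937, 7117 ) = 1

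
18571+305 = 18876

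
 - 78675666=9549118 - 88224784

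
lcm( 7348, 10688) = 117568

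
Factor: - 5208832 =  - 2^8*20347^1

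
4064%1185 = 509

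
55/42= 1 + 13/42= 1.31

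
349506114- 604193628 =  - 254687514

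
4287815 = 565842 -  - 3721973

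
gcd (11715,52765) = 5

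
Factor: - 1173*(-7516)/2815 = 8816268/2815 = 2^2*3^1*5^( - 1)*17^1*23^1*563^( - 1)*1879^1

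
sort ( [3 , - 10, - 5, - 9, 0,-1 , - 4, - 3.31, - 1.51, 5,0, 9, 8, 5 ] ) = [ - 10, - 9, - 5, - 4, - 3.31, - 1.51, - 1,0, 0, 3, 5,5, 8,9 ] 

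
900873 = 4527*199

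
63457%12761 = 12413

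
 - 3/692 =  - 3/692 = - 0.00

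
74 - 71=3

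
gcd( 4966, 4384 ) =2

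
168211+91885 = 260096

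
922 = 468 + 454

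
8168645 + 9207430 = 17376075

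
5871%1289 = 715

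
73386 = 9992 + 63394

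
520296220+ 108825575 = 629121795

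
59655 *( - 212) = -12646860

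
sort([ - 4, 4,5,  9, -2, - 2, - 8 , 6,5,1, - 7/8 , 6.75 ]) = [ - 8,  -  4, - 2 , - 2, - 7/8, 1,  4, 5,5,6,6.75,9 ] 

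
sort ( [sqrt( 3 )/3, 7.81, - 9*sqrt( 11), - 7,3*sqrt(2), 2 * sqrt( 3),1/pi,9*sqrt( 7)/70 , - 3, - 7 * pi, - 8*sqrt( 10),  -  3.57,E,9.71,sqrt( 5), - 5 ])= [ - 9*sqrt( 11 ), - 8*sqrt(10), - 7 * pi, - 7, - 5,-3.57, - 3,1/pi,9*sqrt( 7 ) /70,sqrt( 3)/3,sqrt(5) , E, 2*sqrt( 3),3*sqrt( 2),7.81,9.71]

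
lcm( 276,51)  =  4692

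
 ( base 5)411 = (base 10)106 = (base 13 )82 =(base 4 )1222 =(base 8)152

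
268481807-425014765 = -156532958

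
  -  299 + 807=508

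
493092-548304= - 55212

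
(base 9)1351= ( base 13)604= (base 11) 846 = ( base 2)1111111010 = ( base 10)1018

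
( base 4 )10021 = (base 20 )D5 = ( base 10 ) 265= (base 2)100001001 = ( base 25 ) af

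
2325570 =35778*65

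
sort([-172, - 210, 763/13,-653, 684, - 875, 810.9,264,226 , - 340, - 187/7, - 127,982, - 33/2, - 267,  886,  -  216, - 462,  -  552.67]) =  [  -  875, -653, - 552.67, - 462, - 340, - 267, - 216, - 210,-172, -127 ,  -  187/7,-33/2, 763/13 , 226,264, 684, 810.9,886, 982]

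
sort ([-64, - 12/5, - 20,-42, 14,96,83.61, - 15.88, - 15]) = [-64, - 42, - 20, - 15.88, - 15,-12/5,14, 83.61,96]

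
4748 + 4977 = 9725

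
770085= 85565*9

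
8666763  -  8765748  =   - 98985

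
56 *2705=151480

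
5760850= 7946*725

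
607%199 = 10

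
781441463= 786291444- 4849981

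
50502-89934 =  - 39432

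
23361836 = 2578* 9062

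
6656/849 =6656/849 = 7.84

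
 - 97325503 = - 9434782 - 87890721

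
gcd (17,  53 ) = 1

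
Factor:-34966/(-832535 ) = 2^1 * 5^( - 1 )*11^( - 1)*15137^( - 1)* 17483^1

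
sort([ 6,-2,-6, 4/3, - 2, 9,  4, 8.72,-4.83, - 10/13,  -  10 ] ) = [ - 10, - 6,- 4.83, - 2,  -  2, - 10/13, 4/3,  4, 6, 8.72,9] 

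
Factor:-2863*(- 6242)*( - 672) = -12009208512 = -2^6*3^1*  7^2*409^1*3121^1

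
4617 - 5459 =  - 842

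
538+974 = 1512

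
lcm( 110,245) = 5390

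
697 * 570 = 397290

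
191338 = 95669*2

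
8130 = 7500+630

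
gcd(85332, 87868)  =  4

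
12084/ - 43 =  - 12084/43 = -  281.02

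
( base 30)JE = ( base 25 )N9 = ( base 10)584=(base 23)129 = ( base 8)1110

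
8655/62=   8655/62 = 139.60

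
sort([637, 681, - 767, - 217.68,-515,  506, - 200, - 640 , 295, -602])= [ - 767, - 640,-602,  -  515, - 217.68, - 200 , 295, 506,637, 681 ]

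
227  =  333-106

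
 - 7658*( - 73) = 559034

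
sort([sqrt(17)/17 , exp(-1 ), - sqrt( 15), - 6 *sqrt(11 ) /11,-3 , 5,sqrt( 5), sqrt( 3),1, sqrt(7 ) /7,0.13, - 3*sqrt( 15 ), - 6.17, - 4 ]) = [  -  3*sqrt (15 ),  -  6.17,  -  4, - sqrt( 15),  -  3, - 6 *sqrt( 11)/11,0.13,sqrt( 17) /17 , exp ( - 1 ),sqrt(7)/7, 1, sqrt(3),sqrt( 5),  5 ]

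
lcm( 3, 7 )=21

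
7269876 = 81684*89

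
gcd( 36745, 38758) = 1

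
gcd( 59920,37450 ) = 7490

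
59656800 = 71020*840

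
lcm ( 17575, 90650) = 1722350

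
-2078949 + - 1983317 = -4062266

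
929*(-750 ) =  - 696750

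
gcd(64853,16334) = 1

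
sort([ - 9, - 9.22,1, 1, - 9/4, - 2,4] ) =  [ - 9.22, - 9, - 9/4, - 2,1, 1,4 ] 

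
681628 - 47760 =633868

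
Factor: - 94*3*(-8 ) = 2^4* 3^1 * 47^1=2256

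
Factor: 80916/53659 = 2^2*3^1*11^1*23^ ( - 1)*613^1*2333^( - 1)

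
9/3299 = 9/3299 = 0.00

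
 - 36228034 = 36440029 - 72668063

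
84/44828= 3/1601 = 0.00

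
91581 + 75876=167457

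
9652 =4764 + 4888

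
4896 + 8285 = 13181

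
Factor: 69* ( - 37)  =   - 2553 = - 3^1*23^1*37^1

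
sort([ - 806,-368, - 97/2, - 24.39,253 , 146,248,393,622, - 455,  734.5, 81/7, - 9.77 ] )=[ - 806, - 455,-368,  -  97/2, - 24.39, - 9.77,81/7 , 146,  248, 253, 393,  622, 734.5 ]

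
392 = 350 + 42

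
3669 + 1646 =5315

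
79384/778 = 102 + 14/389 = 102.04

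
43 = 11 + 32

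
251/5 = 50  +  1/5 = 50.20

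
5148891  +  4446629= 9595520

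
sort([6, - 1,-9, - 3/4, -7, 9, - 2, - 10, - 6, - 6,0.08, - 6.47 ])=[ - 10, - 9, - 7, - 6.47,  -  6,  -  6, - 2,-1, - 3/4,0.08 , 6,9] 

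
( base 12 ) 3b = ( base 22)23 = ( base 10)47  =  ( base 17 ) 2D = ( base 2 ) 101111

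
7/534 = 7/534 = 0.01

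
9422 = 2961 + 6461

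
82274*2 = 164548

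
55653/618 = 18551/206 = 90.05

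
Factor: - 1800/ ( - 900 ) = 2 =2^1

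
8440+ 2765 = 11205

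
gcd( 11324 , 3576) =596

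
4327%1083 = 1078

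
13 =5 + 8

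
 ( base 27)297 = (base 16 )6AC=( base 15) 78d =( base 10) 1708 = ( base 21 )3i7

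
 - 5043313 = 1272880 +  - 6316193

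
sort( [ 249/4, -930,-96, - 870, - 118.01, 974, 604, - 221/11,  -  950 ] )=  [-950,-930, - 870, -118.01, - 96,-221/11, 249/4, 604, 974 ]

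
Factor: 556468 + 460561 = 1017029 =13^1*78233^1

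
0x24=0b100100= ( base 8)44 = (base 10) 36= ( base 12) 30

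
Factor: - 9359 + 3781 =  - 5578 = -2^1*2789^1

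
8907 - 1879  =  7028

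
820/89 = 820/89 = 9.21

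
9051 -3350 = 5701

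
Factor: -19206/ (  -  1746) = 11^1 = 11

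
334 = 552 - 218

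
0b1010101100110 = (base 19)F36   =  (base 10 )5478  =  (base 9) 7456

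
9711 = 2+9709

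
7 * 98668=690676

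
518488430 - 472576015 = 45912415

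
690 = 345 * 2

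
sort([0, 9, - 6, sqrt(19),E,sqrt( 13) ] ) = [ - 6,0,E, sqrt( 13), sqrt(19),9 ] 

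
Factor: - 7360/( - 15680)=7^( - 2 )*23^1 = 23/49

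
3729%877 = 221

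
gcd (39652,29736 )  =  4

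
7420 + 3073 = 10493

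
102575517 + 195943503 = 298519020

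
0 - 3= -3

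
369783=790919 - 421136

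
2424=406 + 2018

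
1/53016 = 1/53016 = 0.00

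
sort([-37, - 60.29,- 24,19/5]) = [ - 60.29, - 37, -24, 19/5]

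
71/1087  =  71/1087 = 0.07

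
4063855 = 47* 86465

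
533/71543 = 533/71543 = 0.01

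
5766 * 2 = 11532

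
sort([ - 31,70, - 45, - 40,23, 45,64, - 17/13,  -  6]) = [ - 45, - 40,  -  31, - 6,  -  17/13,23, 45,64,  70]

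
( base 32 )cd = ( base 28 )E5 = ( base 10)397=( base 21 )ij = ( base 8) 615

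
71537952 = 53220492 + 18317460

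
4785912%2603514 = 2182398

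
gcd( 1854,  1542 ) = 6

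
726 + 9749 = 10475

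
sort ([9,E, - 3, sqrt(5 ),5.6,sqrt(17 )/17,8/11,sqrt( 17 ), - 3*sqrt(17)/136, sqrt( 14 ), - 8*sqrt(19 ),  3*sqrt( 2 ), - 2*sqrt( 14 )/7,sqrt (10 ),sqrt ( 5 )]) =[ - 8*sqrt( 19 ), - 3, - 2*sqrt( 14 ) /7, - 3*sqrt(17) /136, sqrt( 17 )/17, 8/11,  sqrt( 5),sqrt( 5 ),E,sqrt(10),sqrt( 14 ),sqrt( 17),3*sqrt (2 ),5.6,9 ]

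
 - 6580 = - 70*94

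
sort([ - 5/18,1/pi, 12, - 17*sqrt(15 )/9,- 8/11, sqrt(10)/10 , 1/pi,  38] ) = [ - 17*sqrt(15 )/9, - 8/11, - 5/18,sqrt ( 10 ) /10,1/pi,1/pi,  12,38]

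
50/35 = 10/7= 1.43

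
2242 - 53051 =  - 50809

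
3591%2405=1186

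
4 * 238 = 952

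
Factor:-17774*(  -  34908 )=620454792 = 2^3*3^1*2909^1*8887^1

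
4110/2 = 2055 = 2055.00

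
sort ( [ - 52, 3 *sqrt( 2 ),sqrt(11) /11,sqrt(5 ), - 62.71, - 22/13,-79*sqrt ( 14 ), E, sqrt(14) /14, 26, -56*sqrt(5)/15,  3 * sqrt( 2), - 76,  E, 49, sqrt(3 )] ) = [ - 79*sqrt(14 ), - 76, - 62.71, - 52,  -  56*sqrt(5) /15, - 22/13, sqrt( 14 )/14, sqrt( 11 ) /11, sqrt( 3 ), sqrt(5 ),  E, E, 3*sqrt(2), 3*sqrt( 2), 26, 49 ] 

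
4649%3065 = 1584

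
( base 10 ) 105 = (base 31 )3C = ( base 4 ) 1221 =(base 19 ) 5A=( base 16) 69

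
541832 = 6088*89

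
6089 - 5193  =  896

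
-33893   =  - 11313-22580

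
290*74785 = 21687650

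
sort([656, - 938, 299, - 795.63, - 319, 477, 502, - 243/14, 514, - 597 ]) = [ - 938 , - 795.63, - 597, - 319, -243/14, 299, 477, 502, 514, 656]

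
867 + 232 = 1099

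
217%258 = 217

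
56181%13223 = 3289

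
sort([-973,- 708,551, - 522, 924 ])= [-973, - 708,-522,551, 924 ]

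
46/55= 46/55 = 0.84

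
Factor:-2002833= - 3^3*7^1 * 10597^1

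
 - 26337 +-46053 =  - 72390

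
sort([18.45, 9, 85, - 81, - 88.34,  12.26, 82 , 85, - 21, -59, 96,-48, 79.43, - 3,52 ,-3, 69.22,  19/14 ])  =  [ - 88.34, - 81,- 59 ,  -  48, - 21, - 3, - 3,19/14,  9,12.26,  18.45, 52,69.22,79.43, 82, 85, 85, 96 ] 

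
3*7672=23016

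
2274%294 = 216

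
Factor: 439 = 439^1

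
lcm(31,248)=248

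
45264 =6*7544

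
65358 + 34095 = 99453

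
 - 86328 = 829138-915466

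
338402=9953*34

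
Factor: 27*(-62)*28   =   - 2^3*3^3*7^1 * 31^1=- 46872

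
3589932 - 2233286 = 1356646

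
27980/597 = 46  +  518/597 = 46.87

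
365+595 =960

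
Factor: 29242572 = 2^2*3^1*293^1 *8317^1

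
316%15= 1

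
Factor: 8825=5^2 * 353^1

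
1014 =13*78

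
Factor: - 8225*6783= - 55790175 = -3^1*5^2 * 7^2 * 17^1* 19^1*47^1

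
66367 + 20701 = 87068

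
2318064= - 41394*( - 56 )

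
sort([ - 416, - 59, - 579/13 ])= [ - 416,-59,- 579/13 ] 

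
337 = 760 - 423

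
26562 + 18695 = 45257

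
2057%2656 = 2057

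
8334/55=8334/55= 151.53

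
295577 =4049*73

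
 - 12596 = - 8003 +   -  4593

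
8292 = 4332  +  3960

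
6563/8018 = 6563/8018 = 0.82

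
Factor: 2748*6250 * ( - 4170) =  - 2^4*3^2*5^6*139^1*229^1 = - 71619750000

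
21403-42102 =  - 20699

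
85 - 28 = 57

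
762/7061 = 762/7061 =0.11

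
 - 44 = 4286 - 4330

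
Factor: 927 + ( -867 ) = 60=2^2 * 3^1*5^1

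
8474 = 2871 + 5603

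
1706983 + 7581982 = 9288965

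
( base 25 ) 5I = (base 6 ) 355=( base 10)143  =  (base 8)217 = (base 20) 73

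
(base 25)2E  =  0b1000000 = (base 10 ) 64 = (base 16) 40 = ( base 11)59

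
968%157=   26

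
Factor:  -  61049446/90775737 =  -2^1 * 3^( - 2)*13^(-1 )*3389^1*9007^1 *775861^ (-1 ) 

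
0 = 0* ( - 64977) 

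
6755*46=310730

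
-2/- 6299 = 2/6299  =  0.00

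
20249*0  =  0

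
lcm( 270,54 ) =270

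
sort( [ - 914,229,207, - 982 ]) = [ - 982,-914 , 207, 229] 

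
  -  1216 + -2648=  - 3864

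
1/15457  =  1/15457=0.00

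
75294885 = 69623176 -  - 5671709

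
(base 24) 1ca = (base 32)ra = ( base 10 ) 874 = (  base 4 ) 31222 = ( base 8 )1552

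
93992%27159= 12515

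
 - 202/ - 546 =101/273 = 0.37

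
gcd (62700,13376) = 836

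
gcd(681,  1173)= 3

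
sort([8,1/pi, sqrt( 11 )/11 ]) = [sqrt( 11 ) /11, 1/pi,8] 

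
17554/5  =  3510+4/5  =  3510.80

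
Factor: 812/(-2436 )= - 3^( - 1) = - 1/3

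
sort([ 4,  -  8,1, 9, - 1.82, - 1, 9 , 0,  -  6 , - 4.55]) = [ - 8, - 6, - 4.55, - 1.82,-1,0, 1,4,9, 9]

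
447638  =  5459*82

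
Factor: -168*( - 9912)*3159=5260417344 = 2^6*3^7*7^2*13^1*59^1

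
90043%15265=13718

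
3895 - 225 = 3670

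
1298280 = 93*13960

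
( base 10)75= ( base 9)83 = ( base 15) 50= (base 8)113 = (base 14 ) 55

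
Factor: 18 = 2^1*3^2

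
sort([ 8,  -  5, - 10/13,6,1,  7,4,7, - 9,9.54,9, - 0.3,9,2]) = [ - 9, - 5, - 10/13, - 0.3,1, 2,4,6,7, 7,8,9,9 , 9.54 ]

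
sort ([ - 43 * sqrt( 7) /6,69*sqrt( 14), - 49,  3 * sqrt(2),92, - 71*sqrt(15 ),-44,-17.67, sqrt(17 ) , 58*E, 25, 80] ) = [-71*sqrt(15),-49,-44, - 43*sqrt( 7)/6,- 17.67, sqrt( 17),3*sqrt( 2 ),  25, 80,92,  58*E, 69*sqrt( 14)]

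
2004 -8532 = -6528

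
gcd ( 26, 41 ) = 1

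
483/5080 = 483/5080 =0.10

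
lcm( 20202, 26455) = 1111110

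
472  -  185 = 287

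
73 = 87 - 14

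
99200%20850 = 15800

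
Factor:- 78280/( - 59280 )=2^( - 1)*3^( - 1)*13^( - 1 )*103^1=103/78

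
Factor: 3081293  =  61^1*50513^1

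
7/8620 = 7/8620 = 0.00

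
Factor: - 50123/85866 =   -  2^( - 1) * 3^ ( - 1)*11^( - 1)*1301^( - 1) * 50123^1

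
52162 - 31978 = 20184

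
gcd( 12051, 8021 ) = 13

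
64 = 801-737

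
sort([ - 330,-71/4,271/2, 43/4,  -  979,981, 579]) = [ - 979, -330, - 71/4,43/4 , 271/2,  579,981 ] 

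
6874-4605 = 2269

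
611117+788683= 1399800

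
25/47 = 25/47 = 0.53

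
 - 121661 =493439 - 615100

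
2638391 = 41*64351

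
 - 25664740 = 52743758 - 78408498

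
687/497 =687/497 =1.38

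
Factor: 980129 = 53^1*18493^1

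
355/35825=71/7165 = 0.01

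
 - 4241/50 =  - 85+9/50 = -  84.82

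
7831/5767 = 7831/5767 = 1.36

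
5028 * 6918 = 34783704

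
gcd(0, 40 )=40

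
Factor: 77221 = 31^1*47^1 *53^1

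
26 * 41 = 1066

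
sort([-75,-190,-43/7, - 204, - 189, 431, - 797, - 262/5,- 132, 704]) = [-797,-204, - 190 , - 189, - 132, - 75, - 262/5,-43/7 , 431, 704]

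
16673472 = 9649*1728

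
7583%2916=1751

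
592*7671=4541232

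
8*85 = 680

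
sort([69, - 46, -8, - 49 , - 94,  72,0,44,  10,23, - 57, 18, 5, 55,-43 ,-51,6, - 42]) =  [-94, - 57 ,-51, - 49,-46, - 43, - 42 ,-8,0,  5, 6,  10 , 18,23, 44, 55,  69 , 72]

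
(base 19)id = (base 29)C7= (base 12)257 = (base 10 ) 355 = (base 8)543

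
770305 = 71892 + 698413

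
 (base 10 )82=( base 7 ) 145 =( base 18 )4A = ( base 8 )122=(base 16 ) 52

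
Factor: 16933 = 7^1*41^1*59^1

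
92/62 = 46/31 = 1.48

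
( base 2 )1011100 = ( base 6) 232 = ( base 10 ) 92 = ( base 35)2M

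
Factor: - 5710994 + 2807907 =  - 11^1*41^2 * 157^1=- 2903087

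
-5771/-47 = 122 + 37/47 = 122.79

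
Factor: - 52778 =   -  2^1*11^1 * 2399^1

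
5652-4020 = 1632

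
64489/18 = 64489/18 = 3582.72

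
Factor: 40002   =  2^1*3^1*59^1*113^1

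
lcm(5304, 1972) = 153816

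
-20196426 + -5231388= -25427814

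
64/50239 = 64/50239= 0.00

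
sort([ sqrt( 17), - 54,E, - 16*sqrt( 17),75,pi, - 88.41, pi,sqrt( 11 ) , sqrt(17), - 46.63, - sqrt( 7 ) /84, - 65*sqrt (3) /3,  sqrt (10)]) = [ - 88.41,-16 * sqrt(17 ),  -  54, - 46.63, - 65*sqrt ( 3)/3, - sqrt( 7)/84,E,pi, pi, sqrt( 10),sqrt(11 ), sqrt(17),sqrt( 17),75]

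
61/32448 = 61/32448 = 0.00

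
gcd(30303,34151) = 481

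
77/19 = 77/19  =  4.05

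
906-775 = 131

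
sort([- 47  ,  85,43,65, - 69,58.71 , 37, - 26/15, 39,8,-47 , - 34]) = [ - 69 , - 47, - 47, - 34, - 26/15, 8,37,39,43, 58.71, 65 , 85 ] 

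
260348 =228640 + 31708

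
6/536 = 3/268= 0.01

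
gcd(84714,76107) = 3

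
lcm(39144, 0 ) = 0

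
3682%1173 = 163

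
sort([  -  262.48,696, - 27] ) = [ -262.48, - 27,696]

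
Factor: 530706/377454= 187/133 = 7^( - 1 )*11^1*17^1*19^ ( - 1) 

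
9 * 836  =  7524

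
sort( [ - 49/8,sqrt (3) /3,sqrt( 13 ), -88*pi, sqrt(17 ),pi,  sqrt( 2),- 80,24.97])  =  [ - 88*pi,-80,-49/8, sqrt(3) /3 , sqrt( 2),pi, sqrt(13 ),  sqrt (17),24.97]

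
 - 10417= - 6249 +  - 4168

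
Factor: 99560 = 2^3*5^1*19^1*131^1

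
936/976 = 117/122 = 0.96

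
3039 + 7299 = 10338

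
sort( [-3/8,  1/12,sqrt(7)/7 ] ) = [ - 3/8, 1/12, sqrt(  7)/7]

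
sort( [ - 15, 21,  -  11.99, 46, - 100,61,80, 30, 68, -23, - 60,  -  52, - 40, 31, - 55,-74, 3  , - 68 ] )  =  [ - 100,  -  74, - 68, - 60, - 55, - 52, - 40, - 23 ,- 15, - 11.99, 3, 21, 30,  31,46,  61,68,80 ]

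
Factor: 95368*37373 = 2^3*7^2* 13^1*19^1*131^1* 281^1= 3564188264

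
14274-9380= 4894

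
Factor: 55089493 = 19^1*43^1*67429^1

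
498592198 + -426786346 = 71805852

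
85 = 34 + 51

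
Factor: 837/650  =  2^(-1 )*3^3* 5^( - 2 )*13^( - 1)*31^1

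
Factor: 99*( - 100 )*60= - 594000=- 2^4*3^3*5^3*11^1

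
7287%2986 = 1315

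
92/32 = 23/8 = 2.88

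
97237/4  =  97237/4  =  24309.25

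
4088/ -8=-511 + 0/1 = - 511.00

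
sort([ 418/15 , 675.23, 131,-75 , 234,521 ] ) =[ - 75 , 418/15, 131,  234  ,  521,675.23 ]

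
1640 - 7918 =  - 6278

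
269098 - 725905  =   - 456807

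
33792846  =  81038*417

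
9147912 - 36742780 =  - 27594868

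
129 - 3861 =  - 3732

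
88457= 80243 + 8214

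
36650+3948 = 40598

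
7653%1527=18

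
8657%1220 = 117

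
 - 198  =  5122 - 5320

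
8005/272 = 29+117/272 = 29.43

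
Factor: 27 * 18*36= 2^3*3^7 = 17496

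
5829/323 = 18 + 15/323 = 18.05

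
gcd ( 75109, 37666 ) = 1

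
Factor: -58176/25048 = -2^3*3^2 * 31^ ( - 1 )= - 72/31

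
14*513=7182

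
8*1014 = 8112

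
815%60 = 35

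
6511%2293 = 1925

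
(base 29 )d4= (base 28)DH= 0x17d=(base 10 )381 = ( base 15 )1a6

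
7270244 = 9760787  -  2490543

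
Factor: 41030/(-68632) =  - 2^( - 2)*5^1*11^1*23^(-1 )=- 55/92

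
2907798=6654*437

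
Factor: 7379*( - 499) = - 3682121= - 47^1*157^1*499^1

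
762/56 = 13+17/28 = 13.61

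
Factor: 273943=273943^1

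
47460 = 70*678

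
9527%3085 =272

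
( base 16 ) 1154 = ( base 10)4436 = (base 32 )4AK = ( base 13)2033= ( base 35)3lq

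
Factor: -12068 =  - 2^2*7^1*431^1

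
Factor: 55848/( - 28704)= -2^(-2)*23^(-1)* 179^1  =  - 179/92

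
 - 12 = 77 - 89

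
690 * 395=272550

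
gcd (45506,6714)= 746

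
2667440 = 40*66686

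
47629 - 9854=37775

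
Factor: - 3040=-2^5 * 5^1 * 19^1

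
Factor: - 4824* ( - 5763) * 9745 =270917938440= 2^3*3^3*5^1*17^1*67^1*113^1*1949^1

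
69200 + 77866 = 147066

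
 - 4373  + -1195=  - 5568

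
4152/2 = 2076   =  2076.00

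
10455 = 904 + 9551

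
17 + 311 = 328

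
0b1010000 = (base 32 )2G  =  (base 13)62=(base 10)80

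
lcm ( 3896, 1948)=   3896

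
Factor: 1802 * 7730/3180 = 13141/3 = 3^( - 1) *17^1*773^1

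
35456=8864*4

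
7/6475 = 1/925 = 0.00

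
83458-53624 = 29834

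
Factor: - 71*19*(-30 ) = 2^1*3^1* 5^1*19^1 *71^1 = 40470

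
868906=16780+852126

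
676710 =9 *75190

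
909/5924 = 909/5924 = 0.15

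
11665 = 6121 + 5544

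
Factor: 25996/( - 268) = -97^1 = -97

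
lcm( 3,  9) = 9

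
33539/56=598  +  51/56 =598.91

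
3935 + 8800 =12735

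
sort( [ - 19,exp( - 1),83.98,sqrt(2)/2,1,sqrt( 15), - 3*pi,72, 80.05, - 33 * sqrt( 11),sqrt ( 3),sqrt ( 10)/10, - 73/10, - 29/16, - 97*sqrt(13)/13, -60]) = [  -  33*sqrt( 11),-60, - 97*sqrt( 13) /13,-19, - 3*pi, - 73/10,-29/16,sqrt( 10 ) /10,exp( - 1 ), sqrt( 2) /2,1,sqrt( 3),sqrt(15), 72,80.05  ,  83.98]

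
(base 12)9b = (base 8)167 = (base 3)11102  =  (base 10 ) 119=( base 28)47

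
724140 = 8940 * 81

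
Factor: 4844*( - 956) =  - 2^4*7^1*173^1*239^1 = -  4630864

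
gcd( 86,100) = 2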